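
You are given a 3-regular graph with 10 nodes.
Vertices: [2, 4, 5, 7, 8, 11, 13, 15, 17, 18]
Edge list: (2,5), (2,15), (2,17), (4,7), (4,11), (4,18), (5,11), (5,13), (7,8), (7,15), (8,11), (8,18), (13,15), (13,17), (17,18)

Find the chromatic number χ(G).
χ(G) = 2

Clique number ω(G) = 2 (lower bound: χ ≥ ω).
The graph is bipartite (no odd cycle), so 2 colors suffice: χ(G) = 2.
A valid 2-coloring: color 1: [2, 7, 11, 13, 18]; color 2: [4, 5, 8, 15, 17].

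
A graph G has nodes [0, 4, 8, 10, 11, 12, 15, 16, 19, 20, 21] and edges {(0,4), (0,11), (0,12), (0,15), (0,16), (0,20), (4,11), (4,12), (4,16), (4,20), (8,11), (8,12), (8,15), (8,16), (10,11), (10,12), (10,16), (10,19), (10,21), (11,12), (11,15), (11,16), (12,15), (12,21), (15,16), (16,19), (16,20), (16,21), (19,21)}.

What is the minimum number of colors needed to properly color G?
χ(G) = 4

Clique number ω(G) = 4 (lower bound: χ ≥ ω).
The clique on [10, 16, 19, 21] has size 4, forcing χ ≥ 4, and the coloring below uses 4 colors, so χ(G) = 4.
A valid 4-coloring: color 1: [12, 16]; color 2: [11, 19, 20]; color 3: [0, 8, 10]; color 4: [4, 15, 21].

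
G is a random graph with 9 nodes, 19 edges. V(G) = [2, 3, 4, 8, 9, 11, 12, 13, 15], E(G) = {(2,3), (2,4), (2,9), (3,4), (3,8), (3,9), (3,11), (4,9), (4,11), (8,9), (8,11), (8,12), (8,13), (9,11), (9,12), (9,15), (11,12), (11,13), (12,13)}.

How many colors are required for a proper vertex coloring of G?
Clique number ω(G) = 4 (lower bound: χ ≥ ω).
The clique on [2, 3, 4, 9] has size 4, forcing χ ≥ 4, and the coloring below uses 4 colors, so χ(G) = 4.
A valid 4-coloring: color 1: [9, 13]; color 2: [2, 11, 15]; color 3: [4, 8]; color 4: [3, 12].

χ(G) = 4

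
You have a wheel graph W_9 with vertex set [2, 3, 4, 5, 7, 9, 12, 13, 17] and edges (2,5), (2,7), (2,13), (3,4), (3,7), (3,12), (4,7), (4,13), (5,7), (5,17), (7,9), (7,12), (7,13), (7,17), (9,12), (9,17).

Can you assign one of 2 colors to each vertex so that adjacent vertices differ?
The clique on vertices [2, 7, 13] has size 3 > 2, so it alone needs 3 colors.

No, G is not 2-colorable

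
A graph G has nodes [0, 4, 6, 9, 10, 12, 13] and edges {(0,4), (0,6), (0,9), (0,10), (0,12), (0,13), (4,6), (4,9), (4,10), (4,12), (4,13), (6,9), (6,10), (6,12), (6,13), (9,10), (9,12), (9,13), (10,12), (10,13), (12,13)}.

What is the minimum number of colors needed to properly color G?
Clique number ω(G) = 7 (lower bound: χ ≥ ω).
The clique on [0, 4, 6, 9, 10, 12, 13] has size 7, forcing χ ≥ 7, and the coloring below uses 7 colors, so χ(G) = 7.
A valid 7-coloring: color 1: [6]; color 2: [10]; color 3: [0]; color 4: [12]; color 5: [4]; color 6: [13]; color 7: [9].

χ(G) = 7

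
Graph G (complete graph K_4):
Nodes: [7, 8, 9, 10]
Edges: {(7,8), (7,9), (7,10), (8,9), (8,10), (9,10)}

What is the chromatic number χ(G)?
χ(G) = 4

Clique number ω(G) = 4 (lower bound: χ ≥ ω).
The clique on [7, 8, 9, 10] has size 4, forcing χ ≥ 4, and the coloring below uses 4 colors, so χ(G) = 4.
A valid 4-coloring: color 1: [7]; color 2: [9]; color 3: [8]; color 4: [10].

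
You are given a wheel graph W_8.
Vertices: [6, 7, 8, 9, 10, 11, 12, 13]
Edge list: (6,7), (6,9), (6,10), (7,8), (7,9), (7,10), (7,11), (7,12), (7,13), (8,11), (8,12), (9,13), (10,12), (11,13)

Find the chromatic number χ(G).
Clique number ω(G) = 3 (lower bound: χ ≥ ω).
Odd cycle [11, 8, 12, 10, 6, 9, 13] needs 3 colors (χ ≥ 3).
Vertex 7 is adjacent to every vertex of [6, 8, 9, 10, 11, 12, 13], which already need 3 colors among themselves, so 7 needs a new color (χ ≥ 4).
The coloring below uses 4 colors, so χ(G) = 4.
A valid 4-coloring: color 1: [7]; color 2: [9, 11, 12]; color 3: [8, 10, 13]; color 4: [6].

χ(G) = 4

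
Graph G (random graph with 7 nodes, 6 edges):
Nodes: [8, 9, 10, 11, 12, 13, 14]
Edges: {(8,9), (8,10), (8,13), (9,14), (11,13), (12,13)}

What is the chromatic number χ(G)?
χ(G) = 2

Clique number ω(G) = 2 (lower bound: χ ≥ ω).
The graph is bipartite (no odd cycle), so 2 colors suffice: χ(G) = 2.
A valid 2-coloring: color 1: [8, 11, 12, 14]; color 2: [9, 10, 13].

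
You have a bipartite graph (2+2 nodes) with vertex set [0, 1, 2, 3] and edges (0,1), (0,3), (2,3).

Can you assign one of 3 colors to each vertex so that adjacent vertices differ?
A valid 3-coloring: color 1: [0, 2]; color 2: [1, 3].
(χ(G) = 2 ≤ 3.)

Yes, G is 3-colorable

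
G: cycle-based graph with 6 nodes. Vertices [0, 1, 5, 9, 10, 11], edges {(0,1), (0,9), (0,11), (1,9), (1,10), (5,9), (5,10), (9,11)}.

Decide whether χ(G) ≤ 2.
No, G is not 2-colorable

The clique on vertices [0, 1, 9] has size 3 > 2, so it alone needs 3 colors.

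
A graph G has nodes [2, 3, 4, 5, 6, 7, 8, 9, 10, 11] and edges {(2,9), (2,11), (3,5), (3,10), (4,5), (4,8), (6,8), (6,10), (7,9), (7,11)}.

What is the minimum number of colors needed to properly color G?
χ(G) = 2

Clique number ω(G) = 2 (lower bound: χ ≥ ω).
The graph is bipartite (no odd cycle), so 2 colors suffice: χ(G) = 2.
A valid 2-coloring: color 1: [5, 8, 9, 10, 11]; color 2: [2, 3, 4, 6, 7].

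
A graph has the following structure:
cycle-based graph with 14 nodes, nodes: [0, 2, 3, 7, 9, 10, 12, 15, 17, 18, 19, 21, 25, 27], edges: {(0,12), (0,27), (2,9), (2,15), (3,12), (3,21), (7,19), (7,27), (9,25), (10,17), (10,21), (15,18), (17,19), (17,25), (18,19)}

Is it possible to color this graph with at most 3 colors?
Yes, G is 3-colorable

A valid 3-coloring: color 1: [2, 12, 19, 21, 25, 27]; color 2: [0, 3, 7, 9, 17, 18]; color 3: [10, 15].
(χ(G) = 3 ≤ 3.)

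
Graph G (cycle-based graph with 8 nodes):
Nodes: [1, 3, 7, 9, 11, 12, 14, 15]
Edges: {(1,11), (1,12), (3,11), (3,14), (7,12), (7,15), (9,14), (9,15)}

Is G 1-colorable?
No, G is not 1-colorable

Edge (1,11) forces its endpoints to differ, so 1 color is not enough.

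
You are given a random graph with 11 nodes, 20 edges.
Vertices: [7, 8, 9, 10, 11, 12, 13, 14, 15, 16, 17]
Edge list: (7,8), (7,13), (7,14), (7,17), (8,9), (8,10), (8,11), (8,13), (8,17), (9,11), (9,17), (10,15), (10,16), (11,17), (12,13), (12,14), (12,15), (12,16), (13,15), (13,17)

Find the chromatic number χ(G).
χ(G) = 4

Clique number ω(G) = 4 (lower bound: χ ≥ ω).
The clique on [8, 9, 11, 17] has size 4, forcing χ ≥ 4, and the coloring below uses 4 colors, so χ(G) = 4.
A valid 4-coloring: color 1: [8, 12]; color 2: [14, 15, 16, 17]; color 3: [9, 10, 13]; color 4: [7, 11].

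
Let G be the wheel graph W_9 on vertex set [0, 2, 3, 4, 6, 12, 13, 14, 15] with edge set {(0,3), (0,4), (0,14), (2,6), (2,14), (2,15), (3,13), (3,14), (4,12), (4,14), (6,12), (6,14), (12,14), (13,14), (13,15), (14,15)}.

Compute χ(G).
Clique number ω(G) = 3 (lower bound: χ ≥ ω).
The clique on [0, 3, 14] has size 3, forcing χ ≥ 3, and the coloring below uses 3 colors, so χ(G) = 3.
A valid 3-coloring: color 1: [14]; color 2: [3, 4, 6, 15]; color 3: [0, 2, 12, 13].

χ(G) = 3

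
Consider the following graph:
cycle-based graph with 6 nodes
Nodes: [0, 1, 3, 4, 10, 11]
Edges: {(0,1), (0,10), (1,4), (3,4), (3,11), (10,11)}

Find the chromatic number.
Clique number ω(G) = 2 (lower bound: χ ≥ ω).
The graph is bipartite (no odd cycle), so 2 colors suffice: χ(G) = 2.
A valid 2-coloring: color 1: [1, 3, 10]; color 2: [0, 4, 11].

χ(G) = 2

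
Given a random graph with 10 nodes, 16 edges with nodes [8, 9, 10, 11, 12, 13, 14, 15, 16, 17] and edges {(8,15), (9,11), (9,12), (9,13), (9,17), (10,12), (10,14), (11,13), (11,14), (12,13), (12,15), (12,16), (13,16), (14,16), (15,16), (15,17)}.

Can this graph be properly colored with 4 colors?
Yes, G is 4-colorable

A valid 4-coloring: color 1: [8, 11, 12, 17]; color 2: [9, 10, 16]; color 3: [13, 14, 15].
(χ(G) = 3 ≤ 4.)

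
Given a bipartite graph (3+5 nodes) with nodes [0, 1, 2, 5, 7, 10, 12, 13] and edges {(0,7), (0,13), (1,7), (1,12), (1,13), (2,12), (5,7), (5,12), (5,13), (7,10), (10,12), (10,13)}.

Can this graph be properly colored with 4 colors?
A valid 4-coloring: color 1: [7, 12, 13]; color 2: [0, 1, 2, 5, 10].
(χ(G) = 2 ≤ 4.)

Yes, G is 4-colorable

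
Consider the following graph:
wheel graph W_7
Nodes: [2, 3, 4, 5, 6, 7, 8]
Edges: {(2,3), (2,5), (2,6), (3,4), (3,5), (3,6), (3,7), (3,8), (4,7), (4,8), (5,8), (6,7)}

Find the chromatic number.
Clique number ω(G) = 3 (lower bound: χ ≥ ω).
The clique on [3, 4, 8] has size 3, forcing χ ≥ 3, and the coloring below uses 3 colors, so χ(G) = 3.
A valid 3-coloring: color 1: [3]; color 2: [4, 5, 6]; color 3: [2, 7, 8].

χ(G) = 3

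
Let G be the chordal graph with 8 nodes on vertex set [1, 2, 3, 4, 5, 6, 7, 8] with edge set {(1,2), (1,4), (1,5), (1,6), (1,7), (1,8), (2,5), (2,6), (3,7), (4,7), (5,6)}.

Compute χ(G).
χ(G) = 4

Clique number ω(G) = 4 (lower bound: χ ≥ ω).
The clique on [1, 2, 5, 6] has size 4, forcing χ ≥ 4, and the coloring below uses 4 colors, so χ(G) = 4.
A valid 4-coloring: color 1: [1, 3]; color 2: [5, 7, 8]; color 3: [4, 6]; color 4: [2].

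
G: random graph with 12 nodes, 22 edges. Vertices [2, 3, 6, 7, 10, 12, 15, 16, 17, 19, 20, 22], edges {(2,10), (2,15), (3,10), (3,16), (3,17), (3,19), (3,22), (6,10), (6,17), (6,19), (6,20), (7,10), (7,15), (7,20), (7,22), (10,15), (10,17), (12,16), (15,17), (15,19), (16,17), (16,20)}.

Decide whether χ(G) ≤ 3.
No, G is not 3-colorable

Suppose a proper 3-coloring c exists. The clique [2, 10, 15] takes 3 distinct colors; by symmetry let c(2) = 1, c(10) = 2, c(15) = 3.
- Vertex 17: neighbors [10, 15] already have colors [2, 3] ⇒ c(17) = 1.
- Vertex 3: neighbors [17, 10] already have colors [1, 2] ⇒ c(3) = 3.
- Vertex 6: neighbors [17, 10] already have colors [1, 2] ⇒ c(6) = 3.
- Vertex 7: neighbors [10, 15] already have colors [2, 3] ⇒ c(7) = 1.
- Vertex 16: neighbors [17, 3] already have colors [1, 3] ⇒ c(16) = 2.
- Vertex 20: neighbors [7, 16, 6] already have colors [1, 2, 3] — all 3 colors blocked. Contradiction.
The forced assignments end in a contradiction, so G has no proper 3-coloring (χ ≥ 4).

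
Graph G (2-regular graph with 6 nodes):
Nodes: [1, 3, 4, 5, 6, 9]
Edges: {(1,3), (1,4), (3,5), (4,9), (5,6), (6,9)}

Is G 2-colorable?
A valid 2-coloring: color 1: [3, 4, 6]; color 2: [1, 5, 9].
(χ(G) = 2 ≤ 2.)

Yes, G is 2-colorable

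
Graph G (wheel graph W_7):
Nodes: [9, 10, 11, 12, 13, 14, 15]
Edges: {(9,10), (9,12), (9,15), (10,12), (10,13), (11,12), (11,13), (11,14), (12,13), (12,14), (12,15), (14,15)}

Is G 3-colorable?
A valid 3-coloring: color 1: [12]; color 2: [10, 11, 15]; color 3: [9, 13, 14].
(χ(G) = 3 ≤ 3.)

Yes, G is 3-colorable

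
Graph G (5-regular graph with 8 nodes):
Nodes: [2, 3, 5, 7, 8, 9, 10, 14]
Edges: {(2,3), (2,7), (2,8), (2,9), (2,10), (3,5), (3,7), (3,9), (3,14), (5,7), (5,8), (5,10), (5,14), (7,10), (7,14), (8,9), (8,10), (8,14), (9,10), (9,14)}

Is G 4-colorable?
A valid 4-coloring: color 1: [7, 8]; color 2: [5, 9]; color 3: [3, 10]; color 4: [2, 14].
(χ(G) = 4 ≤ 4.)

Yes, G is 4-colorable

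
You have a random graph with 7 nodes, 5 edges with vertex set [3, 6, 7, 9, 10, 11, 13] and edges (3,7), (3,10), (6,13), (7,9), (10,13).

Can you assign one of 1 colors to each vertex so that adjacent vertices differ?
No, G is not 1-colorable

Edge (3,10) forces its endpoints to differ, so 1 color is not enough.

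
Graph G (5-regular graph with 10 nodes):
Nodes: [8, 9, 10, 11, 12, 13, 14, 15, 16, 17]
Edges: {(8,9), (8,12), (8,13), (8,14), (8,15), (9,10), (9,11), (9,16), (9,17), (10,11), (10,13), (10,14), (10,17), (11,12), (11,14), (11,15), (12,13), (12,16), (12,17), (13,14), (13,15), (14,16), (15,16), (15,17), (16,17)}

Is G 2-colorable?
No, G is not 2-colorable

The clique on vertices [8, 12, 13] has size 3 > 2, so it alone needs 3 colors.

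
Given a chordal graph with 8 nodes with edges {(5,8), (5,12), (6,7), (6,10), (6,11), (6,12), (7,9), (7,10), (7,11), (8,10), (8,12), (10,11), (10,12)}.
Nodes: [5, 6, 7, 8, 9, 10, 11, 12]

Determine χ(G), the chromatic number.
Clique number ω(G) = 4 (lower bound: χ ≥ ω).
The clique on [6, 7, 10, 11] has size 4, forcing χ ≥ 4, and the coloring below uses 4 colors, so χ(G) = 4.
A valid 4-coloring: color 1: [5, 9, 10]; color 2: [7, 12]; color 3: [6, 8]; color 4: [11].

χ(G) = 4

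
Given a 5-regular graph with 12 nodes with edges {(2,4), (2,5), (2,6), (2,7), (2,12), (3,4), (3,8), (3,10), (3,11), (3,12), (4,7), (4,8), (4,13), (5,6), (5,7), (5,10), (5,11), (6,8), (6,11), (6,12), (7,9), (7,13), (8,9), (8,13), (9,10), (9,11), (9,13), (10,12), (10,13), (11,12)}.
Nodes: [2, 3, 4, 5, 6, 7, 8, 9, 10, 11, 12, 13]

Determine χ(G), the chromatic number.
χ(G) = 4

Clique number ω(G) = 3 (lower bound: χ ≥ ω).
Suppose a proper 3-coloring c exists. The clique [2, 4, 7] takes 3 distinct colors; by symmetry let c(2) = 1, c(4) = 2, c(7) = 3.
- Vertex 5: neighbors [2, 7] already have colors [1, 3] ⇒ c(5) = 2.
- Vertex 6: neighbors [2, 5] already have colors [1, 2] ⇒ c(6) = 3.
- Vertex 8: neighbors [4, 6] already have colors [2, 3] ⇒ c(8) = 1.
- Vertex 13: neighbors [8, 4, 7] already have colors [1, 2, 3] — all 3 colors blocked. Contradiction.
The forced assignments end in a contradiction, so G has no proper 3-coloring (χ ≥ 4).
The coloring below uses 4 colors, so χ(G) = 4.
A valid 4-coloring: color 1: [3, 6, 7]; color 2: [2, 8, 10, 11]; color 3: [5, 12, 13]; color 4: [4, 9].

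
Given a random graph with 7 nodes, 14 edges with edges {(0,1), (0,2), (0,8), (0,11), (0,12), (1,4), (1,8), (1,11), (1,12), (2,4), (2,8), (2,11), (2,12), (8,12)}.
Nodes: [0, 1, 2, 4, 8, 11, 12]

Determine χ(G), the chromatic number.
χ(G) = 4

Clique number ω(G) = 4 (lower bound: χ ≥ ω).
The clique on [0, 1, 8, 12] has size 4, forcing χ ≥ 4, and the coloring below uses 4 colors, so χ(G) = 4.
A valid 4-coloring: color 1: [1, 2]; color 2: [0, 4]; color 3: [8, 11]; color 4: [12].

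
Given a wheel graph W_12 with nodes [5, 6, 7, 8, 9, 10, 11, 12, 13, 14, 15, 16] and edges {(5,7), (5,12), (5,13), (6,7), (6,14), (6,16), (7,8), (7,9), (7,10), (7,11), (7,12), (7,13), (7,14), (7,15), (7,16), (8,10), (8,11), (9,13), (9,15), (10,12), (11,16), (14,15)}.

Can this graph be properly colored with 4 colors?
Yes, G is 4-colorable

A valid 4-coloring: color 1: [7]; color 2: [5, 8, 9, 14, 16]; color 3: [6, 11, 12, 13, 15]; color 4: [10].
(χ(G) = 4 ≤ 4.)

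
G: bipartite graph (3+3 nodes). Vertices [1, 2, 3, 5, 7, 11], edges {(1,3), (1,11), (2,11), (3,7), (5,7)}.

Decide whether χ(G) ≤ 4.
A valid 4-coloring: color 1: [1, 2, 7]; color 2: [3, 5, 11].
(χ(G) = 2 ≤ 4.)

Yes, G is 4-colorable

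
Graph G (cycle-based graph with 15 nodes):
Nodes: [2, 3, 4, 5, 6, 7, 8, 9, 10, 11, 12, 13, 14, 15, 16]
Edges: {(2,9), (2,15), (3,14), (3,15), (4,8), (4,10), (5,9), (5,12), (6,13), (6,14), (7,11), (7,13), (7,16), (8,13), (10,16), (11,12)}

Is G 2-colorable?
Odd cycle [9, 5, 12, 11, 7, 13, 6, 14, 3, 15, 2] needs 3 colors (χ ≥ 3).
Hence χ(G) ≥ 3 > 2, so no proper 2-coloring exists.

No, G is not 2-colorable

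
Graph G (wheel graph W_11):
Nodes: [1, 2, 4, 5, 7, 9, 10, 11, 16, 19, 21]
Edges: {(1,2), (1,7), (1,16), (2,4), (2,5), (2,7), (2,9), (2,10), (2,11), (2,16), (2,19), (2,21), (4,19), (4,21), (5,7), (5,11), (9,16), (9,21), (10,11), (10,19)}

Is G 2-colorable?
The clique on vertices [1, 2, 16] has size 3 > 2, so it alone needs 3 colors.

No, G is not 2-colorable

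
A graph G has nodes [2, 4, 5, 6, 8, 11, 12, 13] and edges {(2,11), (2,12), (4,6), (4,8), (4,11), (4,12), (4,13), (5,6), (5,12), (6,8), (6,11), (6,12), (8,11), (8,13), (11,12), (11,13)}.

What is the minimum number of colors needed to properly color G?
Clique number ω(G) = 4 (lower bound: χ ≥ ω).
The clique on [4, 8, 11, 13] has size 4, forcing χ ≥ 4, and the coloring below uses 4 colors, so χ(G) = 4.
A valid 4-coloring: color 1: [5, 11]; color 2: [2, 4]; color 3: [6, 13]; color 4: [8, 12].

χ(G) = 4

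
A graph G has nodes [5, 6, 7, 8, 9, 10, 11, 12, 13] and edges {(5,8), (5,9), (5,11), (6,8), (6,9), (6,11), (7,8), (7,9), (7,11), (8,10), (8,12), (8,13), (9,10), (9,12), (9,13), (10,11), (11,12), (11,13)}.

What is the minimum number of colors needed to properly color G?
Clique number ω(G) = 2 (lower bound: χ ≥ ω).
The graph is bipartite (no odd cycle), so 2 colors suffice: χ(G) = 2.
A valid 2-coloring: color 1: [8, 9, 11]; color 2: [5, 6, 7, 10, 12, 13].

χ(G) = 2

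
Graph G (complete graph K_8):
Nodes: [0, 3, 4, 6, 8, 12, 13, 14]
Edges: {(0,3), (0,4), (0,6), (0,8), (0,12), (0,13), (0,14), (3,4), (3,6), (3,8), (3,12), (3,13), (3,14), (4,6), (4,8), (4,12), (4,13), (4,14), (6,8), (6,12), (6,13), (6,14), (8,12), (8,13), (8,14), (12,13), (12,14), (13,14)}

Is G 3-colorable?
No, G is not 3-colorable

The clique on vertices [0, 3, 4, 6, 8, 12, 13, 14] has size 8 > 3, so it alone needs 8 colors.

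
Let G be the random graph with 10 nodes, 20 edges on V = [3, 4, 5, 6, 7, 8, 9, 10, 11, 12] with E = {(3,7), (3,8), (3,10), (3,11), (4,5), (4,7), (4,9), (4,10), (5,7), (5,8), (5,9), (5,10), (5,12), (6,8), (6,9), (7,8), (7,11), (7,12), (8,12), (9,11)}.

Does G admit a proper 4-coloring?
Yes, G is 4-colorable

A valid 4-coloring: color 1: [3, 5, 6]; color 2: [7, 9, 10]; color 3: [4, 8, 11]; color 4: [12].
(χ(G) = 4 ≤ 4.)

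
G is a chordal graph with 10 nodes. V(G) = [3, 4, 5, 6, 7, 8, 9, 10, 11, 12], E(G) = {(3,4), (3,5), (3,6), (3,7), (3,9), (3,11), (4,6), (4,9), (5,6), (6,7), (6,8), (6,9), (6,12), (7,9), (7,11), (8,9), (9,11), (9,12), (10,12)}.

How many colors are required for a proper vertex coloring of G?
Clique number ω(G) = 4 (lower bound: χ ≥ ω).
The clique on [3, 7, 9, 11] has size 4, forcing χ ≥ 4, and the coloring below uses 4 colors, so χ(G) = 4.
A valid 4-coloring: color 1: [5, 9, 10]; color 2: [6, 11]; color 3: [3, 8, 12]; color 4: [4, 7].

χ(G) = 4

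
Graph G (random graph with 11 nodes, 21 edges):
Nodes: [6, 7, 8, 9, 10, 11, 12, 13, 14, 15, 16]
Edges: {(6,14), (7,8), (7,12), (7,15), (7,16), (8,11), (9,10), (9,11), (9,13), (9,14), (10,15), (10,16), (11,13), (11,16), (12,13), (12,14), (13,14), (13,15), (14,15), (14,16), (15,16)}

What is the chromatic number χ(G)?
χ(G) = 3

Clique number ω(G) = 3 (lower bound: χ ≥ ω).
The clique on [7, 15, 16] has size 3, forcing χ ≥ 3, and the coloring below uses 3 colors, so χ(G) = 3.
A valid 3-coloring: color 1: [7, 10, 11, 14]; color 2: [6, 8, 9, 12, 15]; color 3: [13, 16].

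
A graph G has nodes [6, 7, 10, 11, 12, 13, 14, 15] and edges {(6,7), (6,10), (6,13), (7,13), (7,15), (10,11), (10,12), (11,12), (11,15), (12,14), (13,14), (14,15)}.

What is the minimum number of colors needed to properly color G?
Clique number ω(G) = 3 (lower bound: χ ≥ ω).
The clique on [6, 7, 13] has size 3, forcing χ ≥ 3, and the coloring below uses 3 colors, so χ(G) = 3.
A valid 3-coloring: color 1: [7, 10, 14]; color 2: [6, 12, 15]; color 3: [11, 13].

χ(G) = 3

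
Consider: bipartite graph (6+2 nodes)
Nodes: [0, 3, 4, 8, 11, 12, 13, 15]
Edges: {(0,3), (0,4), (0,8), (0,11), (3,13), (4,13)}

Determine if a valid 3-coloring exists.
Yes, G is 3-colorable

A valid 3-coloring: color 1: [0, 12, 13, 15]; color 2: [3, 4, 8, 11].
(χ(G) = 2 ≤ 3.)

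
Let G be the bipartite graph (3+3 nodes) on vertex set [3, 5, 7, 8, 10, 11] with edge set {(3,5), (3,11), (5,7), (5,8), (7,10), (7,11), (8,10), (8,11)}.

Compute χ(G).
Clique number ω(G) = 2 (lower bound: χ ≥ ω).
The graph is bipartite (no odd cycle), so 2 colors suffice: χ(G) = 2.
A valid 2-coloring: color 1: [5, 10, 11]; color 2: [3, 7, 8].

χ(G) = 2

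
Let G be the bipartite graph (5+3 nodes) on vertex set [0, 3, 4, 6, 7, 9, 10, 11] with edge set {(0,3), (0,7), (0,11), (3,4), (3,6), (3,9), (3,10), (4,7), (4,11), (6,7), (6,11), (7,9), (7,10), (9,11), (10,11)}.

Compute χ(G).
χ(G) = 2

Clique number ω(G) = 2 (lower bound: χ ≥ ω).
The graph is bipartite (no odd cycle), so 2 colors suffice: χ(G) = 2.
A valid 2-coloring: color 1: [3, 7, 11]; color 2: [0, 4, 6, 9, 10].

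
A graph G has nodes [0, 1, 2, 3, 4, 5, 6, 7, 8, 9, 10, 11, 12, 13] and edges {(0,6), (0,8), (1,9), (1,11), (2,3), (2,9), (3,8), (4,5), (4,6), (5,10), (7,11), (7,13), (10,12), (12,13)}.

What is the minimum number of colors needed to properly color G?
χ(G) = 2

Clique number ω(G) = 2 (lower bound: χ ≥ ω).
The graph is bipartite (no odd cycle), so 2 colors suffice: χ(G) = 2.
A valid 2-coloring: color 1: [0, 3, 4, 9, 10, 11, 13]; color 2: [1, 2, 5, 6, 7, 8, 12].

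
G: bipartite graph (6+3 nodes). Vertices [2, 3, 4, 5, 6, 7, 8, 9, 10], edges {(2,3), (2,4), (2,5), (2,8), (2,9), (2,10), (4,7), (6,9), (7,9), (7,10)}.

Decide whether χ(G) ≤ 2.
Yes, G is 2-colorable

A valid 2-coloring: color 1: [2, 6, 7]; color 2: [3, 4, 5, 8, 9, 10].
(χ(G) = 2 ≤ 2.)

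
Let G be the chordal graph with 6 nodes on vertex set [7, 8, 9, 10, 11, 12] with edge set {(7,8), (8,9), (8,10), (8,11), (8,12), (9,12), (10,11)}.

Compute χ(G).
Clique number ω(G) = 3 (lower bound: χ ≥ ω).
The clique on [8, 9, 12] has size 3, forcing χ ≥ 3, and the coloring below uses 3 colors, so χ(G) = 3.
A valid 3-coloring: color 1: [8]; color 2: [7, 9, 11]; color 3: [10, 12].

χ(G) = 3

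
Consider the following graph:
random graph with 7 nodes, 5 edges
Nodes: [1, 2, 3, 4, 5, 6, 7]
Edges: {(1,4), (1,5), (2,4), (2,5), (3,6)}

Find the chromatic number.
χ(G) = 2

Clique number ω(G) = 2 (lower bound: χ ≥ ω).
The graph is bipartite (no odd cycle), so 2 colors suffice: χ(G) = 2.
A valid 2-coloring: color 1: [4, 5, 6, 7]; color 2: [1, 2, 3].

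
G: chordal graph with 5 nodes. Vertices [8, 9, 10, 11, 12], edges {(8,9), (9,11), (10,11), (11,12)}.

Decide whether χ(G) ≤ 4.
Yes, G is 4-colorable

A valid 4-coloring: color 1: [8, 11]; color 2: [9, 10, 12].
(χ(G) = 2 ≤ 4.)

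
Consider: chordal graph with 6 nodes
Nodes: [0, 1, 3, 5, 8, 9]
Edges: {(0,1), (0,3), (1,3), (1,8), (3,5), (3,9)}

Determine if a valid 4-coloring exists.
Yes, G is 4-colorable

A valid 4-coloring: color 1: [3, 8]; color 2: [1, 5, 9]; color 3: [0].
(χ(G) = 3 ≤ 4.)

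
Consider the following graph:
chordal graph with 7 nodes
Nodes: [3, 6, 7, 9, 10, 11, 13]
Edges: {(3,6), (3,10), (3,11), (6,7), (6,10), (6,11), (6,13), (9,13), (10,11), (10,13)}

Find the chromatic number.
χ(G) = 4

Clique number ω(G) = 4 (lower bound: χ ≥ ω).
The clique on [3, 6, 10, 11] has size 4, forcing χ ≥ 4, and the coloring below uses 4 colors, so χ(G) = 4.
A valid 4-coloring: color 1: [6, 9]; color 2: [7, 10]; color 3: [11, 13]; color 4: [3].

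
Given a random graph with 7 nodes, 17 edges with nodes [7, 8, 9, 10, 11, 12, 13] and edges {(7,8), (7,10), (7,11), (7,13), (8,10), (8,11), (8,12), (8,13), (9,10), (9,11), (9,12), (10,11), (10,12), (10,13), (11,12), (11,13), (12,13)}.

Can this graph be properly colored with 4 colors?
No, G is not 4-colorable

The clique on vertices [8, 10, 11, 12, 13] has size 5 > 4, so it alone needs 5 colors.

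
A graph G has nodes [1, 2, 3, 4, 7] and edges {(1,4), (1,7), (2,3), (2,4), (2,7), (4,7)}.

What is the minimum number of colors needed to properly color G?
χ(G) = 3

Clique number ω(G) = 3 (lower bound: χ ≥ ω).
The clique on [1, 4, 7] has size 3, forcing χ ≥ 3, and the coloring below uses 3 colors, so χ(G) = 3.
A valid 3-coloring: color 1: [3, 7]; color 2: [1, 2]; color 3: [4].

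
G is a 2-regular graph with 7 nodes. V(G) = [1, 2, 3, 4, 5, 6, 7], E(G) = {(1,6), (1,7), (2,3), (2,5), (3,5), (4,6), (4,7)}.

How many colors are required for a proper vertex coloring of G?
χ(G) = 3

Clique number ω(G) = 3 (lower bound: χ ≥ ω).
The clique on [2, 3, 5] has size 3, forcing χ ≥ 3, and the coloring below uses 3 colors, so χ(G) = 3.
A valid 3-coloring: color 1: [2, 6, 7]; color 2: [1, 4, 5]; color 3: [3].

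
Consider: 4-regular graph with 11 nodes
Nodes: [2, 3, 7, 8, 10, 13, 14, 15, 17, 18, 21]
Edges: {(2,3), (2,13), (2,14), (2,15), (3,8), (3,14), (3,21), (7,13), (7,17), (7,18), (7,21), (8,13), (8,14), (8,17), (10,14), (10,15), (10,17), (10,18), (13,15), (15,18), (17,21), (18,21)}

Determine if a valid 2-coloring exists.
No, G is not 2-colorable

The clique on vertices [2, 3, 14] has size 3 > 2, so it alone needs 3 colors.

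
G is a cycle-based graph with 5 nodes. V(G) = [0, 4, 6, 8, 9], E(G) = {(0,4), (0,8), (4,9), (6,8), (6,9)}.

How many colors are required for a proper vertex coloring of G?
χ(G) = 3

Clique number ω(G) = 2 (lower bound: χ ≥ ω).
Odd cycle [0, 8, 6, 9, 4] needs 3 colors (χ ≥ 3).
The coloring below uses 3 colors, so χ(G) = 3.
A valid 3-coloring: color 1: [0, 9]; color 2: [4, 8]; color 3: [6].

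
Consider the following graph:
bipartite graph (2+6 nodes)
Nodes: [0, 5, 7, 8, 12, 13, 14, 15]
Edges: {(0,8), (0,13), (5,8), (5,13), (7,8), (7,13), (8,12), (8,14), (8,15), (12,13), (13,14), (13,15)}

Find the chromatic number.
χ(G) = 2

Clique number ω(G) = 2 (lower bound: χ ≥ ω).
The graph is bipartite (no odd cycle), so 2 colors suffice: χ(G) = 2.
A valid 2-coloring: color 1: [8, 13]; color 2: [0, 5, 7, 12, 14, 15].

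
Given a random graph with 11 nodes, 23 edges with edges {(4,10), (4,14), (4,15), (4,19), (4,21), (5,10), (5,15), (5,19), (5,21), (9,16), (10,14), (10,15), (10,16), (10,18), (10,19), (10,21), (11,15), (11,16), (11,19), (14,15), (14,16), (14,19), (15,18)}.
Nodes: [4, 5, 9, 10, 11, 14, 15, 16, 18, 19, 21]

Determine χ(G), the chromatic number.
χ(G) = 4

Clique number ω(G) = 4 (lower bound: χ ≥ ω).
The clique on [4, 10, 14, 19] has size 4, forcing χ ≥ 4, and the coloring below uses 4 colors, so χ(G) = 4.
A valid 4-coloring: color 1: [9, 10, 11]; color 2: [15, 16, 19, 21]; color 3: [4, 5, 18]; color 4: [14].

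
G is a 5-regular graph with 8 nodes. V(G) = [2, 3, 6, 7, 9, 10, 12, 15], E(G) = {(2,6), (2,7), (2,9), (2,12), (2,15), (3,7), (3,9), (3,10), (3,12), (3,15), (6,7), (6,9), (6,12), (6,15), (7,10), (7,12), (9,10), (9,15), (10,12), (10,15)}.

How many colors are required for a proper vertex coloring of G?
Clique number ω(G) = 4 (lower bound: χ ≥ ω).
The clique on [3, 9, 10, 15] has size 4, forcing χ ≥ 4, and the coloring below uses 4 colors, so χ(G) = 4.
A valid 4-coloring: color 1: [7, 15]; color 2: [2, 3]; color 3: [9, 12]; color 4: [6, 10].

χ(G) = 4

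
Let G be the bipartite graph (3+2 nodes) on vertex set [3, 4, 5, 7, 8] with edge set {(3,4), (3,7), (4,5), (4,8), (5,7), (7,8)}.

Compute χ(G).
χ(G) = 2

Clique number ω(G) = 2 (lower bound: χ ≥ ω).
The graph is bipartite (no odd cycle), so 2 colors suffice: χ(G) = 2.
A valid 2-coloring: color 1: [4, 7]; color 2: [3, 5, 8].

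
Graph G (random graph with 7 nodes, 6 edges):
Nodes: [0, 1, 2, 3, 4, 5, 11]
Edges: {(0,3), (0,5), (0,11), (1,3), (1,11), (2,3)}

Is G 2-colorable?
A valid 2-coloring: color 1: [3, 4, 5, 11]; color 2: [0, 1, 2].
(χ(G) = 2 ≤ 2.)

Yes, G is 2-colorable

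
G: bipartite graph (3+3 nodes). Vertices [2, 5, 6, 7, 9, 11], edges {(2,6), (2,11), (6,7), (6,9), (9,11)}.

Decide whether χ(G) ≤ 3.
A valid 3-coloring: color 1: [5, 6, 11]; color 2: [2, 7, 9].
(χ(G) = 2 ≤ 3.)

Yes, G is 3-colorable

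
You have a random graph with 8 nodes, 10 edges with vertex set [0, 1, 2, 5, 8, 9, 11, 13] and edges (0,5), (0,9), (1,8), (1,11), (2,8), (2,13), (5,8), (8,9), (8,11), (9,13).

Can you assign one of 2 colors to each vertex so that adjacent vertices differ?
The clique on vertices [1, 8, 11] has size 3 > 2, so it alone needs 3 colors.

No, G is not 2-colorable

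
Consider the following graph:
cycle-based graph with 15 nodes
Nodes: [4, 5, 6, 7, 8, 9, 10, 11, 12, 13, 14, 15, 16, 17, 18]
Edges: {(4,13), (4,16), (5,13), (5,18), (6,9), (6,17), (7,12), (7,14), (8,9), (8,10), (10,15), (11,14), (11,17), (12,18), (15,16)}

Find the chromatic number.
χ(G) = 3

Clique number ω(G) = 2 (lower bound: χ ≥ ω).
Odd cycle [14, 11, 17, 6, 9, 8, 10, 15, 16, 4, 13, 5, 18, 12, 7] needs 3 colors (χ ≥ 3).
The coloring below uses 3 colors, so χ(G) = 3.
A valid 3-coloring: color 1: [9, 10, 12, 13, 14, 16, 17]; color 2: [4, 5, 6, 7, 8, 11, 15]; color 3: [18].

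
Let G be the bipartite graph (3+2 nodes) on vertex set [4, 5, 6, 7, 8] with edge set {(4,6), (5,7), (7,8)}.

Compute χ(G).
Clique number ω(G) = 2 (lower bound: χ ≥ ω).
The graph is bipartite (no odd cycle), so 2 colors suffice: χ(G) = 2.
A valid 2-coloring: color 1: [4, 7]; color 2: [5, 6, 8].

χ(G) = 2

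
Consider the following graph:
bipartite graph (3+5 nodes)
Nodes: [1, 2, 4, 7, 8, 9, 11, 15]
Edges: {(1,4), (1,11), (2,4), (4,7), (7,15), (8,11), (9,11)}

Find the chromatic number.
Clique number ω(G) = 2 (lower bound: χ ≥ ω).
The graph is bipartite (no odd cycle), so 2 colors suffice: χ(G) = 2.
A valid 2-coloring: color 1: [4, 11, 15]; color 2: [1, 2, 7, 8, 9].

χ(G) = 2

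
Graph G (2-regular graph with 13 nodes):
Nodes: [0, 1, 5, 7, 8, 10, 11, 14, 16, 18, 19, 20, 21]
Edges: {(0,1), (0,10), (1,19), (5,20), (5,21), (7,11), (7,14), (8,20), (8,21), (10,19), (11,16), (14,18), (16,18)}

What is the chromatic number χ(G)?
χ(G) = 3

Clique number ω(G) = 2 (lower bound: χ ≥ ω).
Odd cycle [18, 16, 11, 7, 14] needs 3 colors (χ ≥ 3).
The coloring below uses 3 colors, so χ(G) = 3.
A valid 3-coloring: color 1: [1, 5, 7, 8, 10, 18]; color 2: [0, 14, 16, 19, 20, 21]; color 3: [11].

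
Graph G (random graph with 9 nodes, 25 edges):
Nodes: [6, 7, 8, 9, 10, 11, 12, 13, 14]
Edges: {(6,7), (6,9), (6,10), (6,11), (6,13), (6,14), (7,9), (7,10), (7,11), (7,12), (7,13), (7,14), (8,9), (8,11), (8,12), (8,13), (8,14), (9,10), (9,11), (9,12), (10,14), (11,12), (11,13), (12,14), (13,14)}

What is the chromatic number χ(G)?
Clique number ω(G) = 4 (lower bound: χ ≥ ω).
Odd cycle [11, 9, 10, 14, 13] needs 3 colors (χ ≥ 3).
Vertex 6 is adjacent to every vertex of [9, 10, 11, 13, 14], which already need 3 colors among themselves, so 6 needs a new color (χ ≥ 4).
Vertex 7 is adjacent to every vertex of [6, 9, 10, 11, 13, 14], which already need 4 colors among themselves, so 7 needs a new color (χ ≥ 5).
The coloring below uses 5 colors, so χ(G) = 5.
A valid 5-coloring: color 1: [7, 8]; color 2: [6, 12]; color 3: [11, 14]; color 4: [9, 13]; color 5: [10].

χ(G) = 5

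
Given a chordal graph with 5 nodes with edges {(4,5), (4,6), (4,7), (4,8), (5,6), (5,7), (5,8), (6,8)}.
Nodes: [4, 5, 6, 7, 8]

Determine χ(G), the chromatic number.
χ(G) = 4

Clique number ω(G) = 4 (lower bound: χ ≥ ω).
The clique on [4, 5, 6, 8] has size 4, forcing χ ≥ 4, and the coloring below uses 4 colors, so χ(G) = 4.
A valid 4-coloring: color 1: [4]; color 2: [5]; color 3: [7, 8]; color 4: [6].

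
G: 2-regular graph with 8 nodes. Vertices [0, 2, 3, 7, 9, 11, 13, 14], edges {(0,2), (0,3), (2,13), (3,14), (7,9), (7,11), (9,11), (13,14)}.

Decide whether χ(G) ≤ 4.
Yes, G is 4-colorable

A valid 4-coloring: color 1: [2, 7, 14]; color 2: [0, 11, 13]; color 3: [3, 9].
(χ(G) = 3 ≤ 4.)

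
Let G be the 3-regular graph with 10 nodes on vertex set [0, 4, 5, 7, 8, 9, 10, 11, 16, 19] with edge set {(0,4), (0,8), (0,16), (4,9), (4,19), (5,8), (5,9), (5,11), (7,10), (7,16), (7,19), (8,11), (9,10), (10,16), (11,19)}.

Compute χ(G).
Clique number ω(G) = 3 (lower bound: χ ≥ ω).
The clique on [5, 8, 11] has size 3, forcing χ ≥ 3, and the coloring below uses 3 colors, so χ(G) = 3.
A valid 3-coloring: color 1: [0, 5, 10, 19]; color 2: [9, 11, 16]; color 3: [4, 7, 8].

χ(G) = 3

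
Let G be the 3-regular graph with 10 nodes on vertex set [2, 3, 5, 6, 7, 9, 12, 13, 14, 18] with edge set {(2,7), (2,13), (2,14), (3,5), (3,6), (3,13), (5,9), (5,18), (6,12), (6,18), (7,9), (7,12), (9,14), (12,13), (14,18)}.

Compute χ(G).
χ(G) = 2

Clique number ω(G) = 2 (lower bound: χ ≥ ω).
The graph is bipartite (no odd cycle), so 2 colors suffice: χ(G) = 2.
A valid 2-coloring: color 1: [5, 6, 7, 13, 14]; color 2: [2, 3, 9, 12, 18].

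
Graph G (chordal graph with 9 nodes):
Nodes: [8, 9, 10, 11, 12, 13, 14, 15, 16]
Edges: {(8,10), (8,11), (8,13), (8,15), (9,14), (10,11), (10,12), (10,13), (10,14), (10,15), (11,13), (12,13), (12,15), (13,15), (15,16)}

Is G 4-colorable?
Yes, G is 4-colorable

A valid 4-coloring: color 1: [9, 10, 16]; color 2: [11, 14, 15]; color 3: [13]; color 4: [8, 12].
(χ(G) = 4 ≤ 4.)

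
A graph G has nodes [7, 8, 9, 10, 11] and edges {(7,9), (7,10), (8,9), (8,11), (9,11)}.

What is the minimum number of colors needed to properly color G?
Clique number ω(G) = 3 (lower bound: χ ≥ ω).
The clique on [8, 9, 11] has size 3, forcing χ ≥ 3, and the coloring below uses 3 colors, so χ(G) = 3.
A valid 3-coloring: color 1: [9, 10]; color 2: [7, 11]; color 3: [8].

χ(G) = 3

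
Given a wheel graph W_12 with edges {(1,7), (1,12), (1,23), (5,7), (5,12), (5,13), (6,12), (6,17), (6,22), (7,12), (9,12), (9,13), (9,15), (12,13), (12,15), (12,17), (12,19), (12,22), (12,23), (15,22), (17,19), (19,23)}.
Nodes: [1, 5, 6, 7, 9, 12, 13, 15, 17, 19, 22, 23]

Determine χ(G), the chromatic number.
χ(G) = 4

Clique number ω(G) = 3 (lower bound: χ ≥ ω).
Odd cycle [17, 6, 22, 15, 9, 13, 5, 7, 1, 23, 19] needs 3 colors (χ ≥ 3).
Vertex 12 is adjacent to every vertex of [1, 5, 6, 7, 9, 13, 15, 17, 19, 22, 23], which already need 3 colors among themselves, so 12 needs a new color (χ ≥ 4).
The coloring below uses 4 colors, so χ(G) = 4.
A valid 4-coloring: color 1: [12]; color 2: [5, 9, 17, 22, 23]; color 3: [6, 7, 13, 15, 19]; color 4: [1].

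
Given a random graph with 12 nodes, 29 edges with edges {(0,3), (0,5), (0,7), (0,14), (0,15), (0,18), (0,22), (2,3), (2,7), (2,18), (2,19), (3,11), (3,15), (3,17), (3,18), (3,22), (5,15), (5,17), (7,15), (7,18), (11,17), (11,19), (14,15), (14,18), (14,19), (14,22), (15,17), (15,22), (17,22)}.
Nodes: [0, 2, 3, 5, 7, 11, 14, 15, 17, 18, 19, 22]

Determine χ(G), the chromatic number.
Clique number ω(G) = 4 (lower bound: χ ≥ ω).
The clique on [0, 3, 15, 22] has size 4, forcing χ ≥ 4, and the coloring below uses 4 colors, so χ(G) = 4.
A valid 4-coloring: color 1: [3, 5, 7, 14]; color 2: [0, 2, 17]; color 3: [11, 15, 18]; color 4: [19, 22].

χ(G) = 4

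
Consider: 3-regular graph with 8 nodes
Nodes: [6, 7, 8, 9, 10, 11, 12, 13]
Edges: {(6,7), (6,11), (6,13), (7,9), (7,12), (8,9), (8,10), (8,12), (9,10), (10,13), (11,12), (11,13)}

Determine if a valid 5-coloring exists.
A valid 5-coloring: color 1: [7, 10, 11]; color 2: [6, 8]; color 3: [9, 12, 13].
(χ(G) = 3 ≤ 5.)

Yes, G is 5-colorable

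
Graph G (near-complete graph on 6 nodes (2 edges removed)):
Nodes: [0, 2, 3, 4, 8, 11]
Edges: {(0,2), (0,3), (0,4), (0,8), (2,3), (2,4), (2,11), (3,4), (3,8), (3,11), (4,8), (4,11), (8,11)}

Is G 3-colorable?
No, G is not 3-colorable

The clique on vertices [0, 3, 4, 8] has size 4 > 3, so it alone needs 4 colors.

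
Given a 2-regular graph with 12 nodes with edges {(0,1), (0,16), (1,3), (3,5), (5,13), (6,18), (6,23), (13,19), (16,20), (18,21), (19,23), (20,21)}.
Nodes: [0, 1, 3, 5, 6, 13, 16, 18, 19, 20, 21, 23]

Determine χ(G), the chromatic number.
χ(G) = 2

Clique number ω(G) = 2 (lower bound: χ ≥ ω).
The graph is bipartite (no odd cycle), so 2 colors suffice: χ(G) = 2.
A valid 2-coloring: color 1: [1, 5, 6, 16, 19, 21]; color 2: [0, 3, 13, 18, 20, 23].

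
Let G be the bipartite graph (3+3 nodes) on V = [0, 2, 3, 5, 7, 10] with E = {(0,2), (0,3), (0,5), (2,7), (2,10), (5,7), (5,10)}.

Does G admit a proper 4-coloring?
Yes, G is 4-colorable

A valid 4-coloring: color 1: [2, 3, 5]; color 2: [0, 7, 10].
(χ(G) = 2 ≤ 4.)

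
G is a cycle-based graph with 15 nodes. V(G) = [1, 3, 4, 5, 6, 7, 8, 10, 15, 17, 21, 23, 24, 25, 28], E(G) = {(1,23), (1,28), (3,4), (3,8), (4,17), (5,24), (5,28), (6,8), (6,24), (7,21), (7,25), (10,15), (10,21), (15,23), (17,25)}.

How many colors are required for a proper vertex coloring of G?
Clique number ω(G) = 2 (lower bound: χ ≥ ω).
Odd cycle [23, 15, 10, 21, 7, 25, 17, 4, 3, 8, 6, 24, 5, 28, 1] needs 3 colors (χ ≥ 3).
The coloring below uses 3 colors, so χ(G) = 3.
A valid 3-coloring: color 1: [3, 6, 7, 10, 17, 23, 28]; color 2: [1, 4, 8, 15, 21, 24, 25]; color 3: [5].

χ(G) = 3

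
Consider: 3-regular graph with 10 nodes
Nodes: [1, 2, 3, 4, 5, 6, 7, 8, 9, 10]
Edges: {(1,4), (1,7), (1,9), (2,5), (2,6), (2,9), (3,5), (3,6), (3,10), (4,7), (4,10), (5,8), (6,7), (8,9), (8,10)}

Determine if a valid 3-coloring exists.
A valid 3-coloring: color 1: [1, 2, 3, 8]; color 2: [4, 5, 6, 9]; color 3: [7, 10].
(χ(G) = 3 ≤ 3.)

Yes, G is 3-colorable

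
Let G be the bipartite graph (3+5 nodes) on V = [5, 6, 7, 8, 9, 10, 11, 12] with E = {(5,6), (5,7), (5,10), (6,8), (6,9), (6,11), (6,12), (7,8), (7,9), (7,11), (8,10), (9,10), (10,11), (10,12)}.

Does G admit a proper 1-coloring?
No, G is not 1-colorable

Edge (5,10) forces its endpoints to differ, so 1 color is not enough.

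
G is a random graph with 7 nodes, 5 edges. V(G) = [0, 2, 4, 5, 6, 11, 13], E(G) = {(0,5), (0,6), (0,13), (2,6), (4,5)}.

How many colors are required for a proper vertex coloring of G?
Clique number ω(G) = 2 (lower bound: χ ≥ ω).
The graph is bipartite (no odd cycle), so 2 colors suffice: χ(G) = 2.
A valid 2-coloring: color 1: [0, 2, 4, 11]; color 2: [5, 6, 13].

χ(G) = 2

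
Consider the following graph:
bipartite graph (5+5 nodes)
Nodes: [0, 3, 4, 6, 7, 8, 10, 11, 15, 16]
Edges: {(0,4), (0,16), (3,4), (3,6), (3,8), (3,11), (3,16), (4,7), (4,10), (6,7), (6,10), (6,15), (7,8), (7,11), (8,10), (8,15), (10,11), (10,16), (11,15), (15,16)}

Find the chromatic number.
χ(G) = 2

Clique number ω(G) = 2 (lower bound: χ ≥ ω).
The graph is bipartite (no odd cycle), so 2 colors suffice: χ(G) = 2.
A valid 2-coloring: color 1: [0, 3, 7, 10, 15]; color 2: [4, 6, 8, 11, 16].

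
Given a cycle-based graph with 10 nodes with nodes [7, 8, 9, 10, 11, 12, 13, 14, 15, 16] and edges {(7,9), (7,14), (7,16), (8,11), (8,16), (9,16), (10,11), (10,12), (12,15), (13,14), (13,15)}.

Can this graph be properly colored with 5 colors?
Yes, G is 5-colorable

A valid 5-coloring: color 1: [11, 14, 15, 16]; color 2: [7, 8, 10, 13]; color 3: [9, 12].
(χ(G) = 3 ≤ 5.)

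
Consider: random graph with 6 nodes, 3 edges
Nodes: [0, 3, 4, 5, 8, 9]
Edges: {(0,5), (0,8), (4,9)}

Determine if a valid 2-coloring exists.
A valid 2-coloring: color 1: [0, 3, 9]; color 2: [4, 5, 8].
(χ(G) = 2 ≤ 2.)

Yes, G is 2-colorable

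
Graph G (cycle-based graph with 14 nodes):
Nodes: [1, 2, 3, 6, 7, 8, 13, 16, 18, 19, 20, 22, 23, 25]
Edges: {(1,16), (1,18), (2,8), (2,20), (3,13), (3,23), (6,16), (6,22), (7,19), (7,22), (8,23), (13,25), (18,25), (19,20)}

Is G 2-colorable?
A valid 2-coloring: color 1: [1, 3, 6, 7, 8, 20, 25]; color 2: [2, 13, 16, 18, 19, 22, 23].
(χ(G) = 2 ≤ 2.)

Yes, G is 2-colorable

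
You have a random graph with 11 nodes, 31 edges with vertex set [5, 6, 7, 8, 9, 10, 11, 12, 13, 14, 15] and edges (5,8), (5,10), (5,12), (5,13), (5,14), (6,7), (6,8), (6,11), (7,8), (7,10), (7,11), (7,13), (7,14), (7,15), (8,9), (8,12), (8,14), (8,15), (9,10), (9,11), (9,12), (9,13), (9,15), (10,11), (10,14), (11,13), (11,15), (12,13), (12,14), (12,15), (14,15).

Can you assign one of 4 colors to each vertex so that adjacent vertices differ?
No, G is not 4-colorable

Suppose a proper 4-coloring c exists. The clique [5, 8, 12, 14] takes 4 distinct colors; by symmetry let c(5) = 1, c(8) = 2, c(12) = 3, c(14) = 4.
- Vertex 15: neighbors [8, 12, 14] already have colors [2, 3, 4] ⇒ c(15) = 1.
- Vertex 7: neighbors [15, 8, 14] already have colors [1, 2, 4] ⇒ c(7) = 3.
- Vertex 9: neighbors [15, 8, 12] already have colors [1, 2, 3] ⇒ c(9) = 4.
- Vertex 11: neighbors [15, 7, 9] already have colors [1, 3, 4] ⇒ c(11) = 2.
- Vertex 10: neighbors [5, 11, 7, 9] already have colors [1, 2, 3, 4] — all 4 colors blocked. Contradiction.
The forced assignments end in a contradiction, so G has no proper 4-coloring (χ ≥ 5).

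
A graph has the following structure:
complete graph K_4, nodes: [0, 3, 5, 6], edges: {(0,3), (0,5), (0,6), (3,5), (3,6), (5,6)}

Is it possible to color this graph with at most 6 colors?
A valid 6-coloring: color 1: [5]; color 2: [0]; color 3: [3]; color 4: [6].
(χ(G) = 4 ≤ 6.)

Yes, G is 6-colorable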